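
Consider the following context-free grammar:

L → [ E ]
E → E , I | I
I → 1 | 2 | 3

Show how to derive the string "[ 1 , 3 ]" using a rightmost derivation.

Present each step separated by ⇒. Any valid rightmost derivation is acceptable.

L ⇒ [ E ] ⇒ [ E , I ] ⇒ [ E , 3 ] ⇒ [ I , 3 ] ⇒ [ 1 , 3 ]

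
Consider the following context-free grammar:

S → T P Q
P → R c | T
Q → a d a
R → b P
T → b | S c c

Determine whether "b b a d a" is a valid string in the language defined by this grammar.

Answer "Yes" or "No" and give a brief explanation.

Yes - a valid derivation exists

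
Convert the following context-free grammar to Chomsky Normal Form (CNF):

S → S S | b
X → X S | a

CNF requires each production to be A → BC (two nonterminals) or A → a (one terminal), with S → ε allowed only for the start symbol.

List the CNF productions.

S → b; X → a; S → S S; X → X S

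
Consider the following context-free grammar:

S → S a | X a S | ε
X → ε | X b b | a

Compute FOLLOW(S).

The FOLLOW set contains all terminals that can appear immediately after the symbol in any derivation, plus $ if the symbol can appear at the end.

We compute FOLLOW(S) using the standard algorithm.
FOLLOW(S) starts with {$}.
FIRST(S) = {a, b, ε}
FIRST(X) = {a, b, ε}
FOLLOW(S) = {$, a}
FOLLOW(X) = {a, b}
Therefore, FOLLOW(S) = {$, a}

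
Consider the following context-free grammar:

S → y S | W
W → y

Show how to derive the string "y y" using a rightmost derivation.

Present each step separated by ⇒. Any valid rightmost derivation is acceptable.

S ⇒ y S ⇒ y W ⇒ y y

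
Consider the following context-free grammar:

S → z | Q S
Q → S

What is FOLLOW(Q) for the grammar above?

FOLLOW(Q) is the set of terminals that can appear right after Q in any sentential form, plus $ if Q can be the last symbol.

We compute FOLLOW(Q) using the standard algorithm.
FOLLOW(S) starts with {$}.
FIRST(Q) = {z}
FIRST(S) = {z}
FOLLOW(Q) = {z}
FOLLOW(S) = {$, z}
Therefore, FOLLOW(Q) = {z}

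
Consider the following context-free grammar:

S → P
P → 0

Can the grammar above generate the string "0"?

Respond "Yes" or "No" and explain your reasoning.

Yes - a valid derivation exists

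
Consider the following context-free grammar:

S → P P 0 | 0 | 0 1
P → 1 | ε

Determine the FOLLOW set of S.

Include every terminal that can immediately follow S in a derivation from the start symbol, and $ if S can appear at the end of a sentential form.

We compute FOLLOW(S) using the standard algorithm.
FOLLOW(S) starts with {$}.
FIRST(P) = {1, ε}
FIRST(S) = {0, 1}
FOLLOW(P) = {0, 1}
FOLLOW(S) = {$}
Therefore, FOLLOW(S) = {$}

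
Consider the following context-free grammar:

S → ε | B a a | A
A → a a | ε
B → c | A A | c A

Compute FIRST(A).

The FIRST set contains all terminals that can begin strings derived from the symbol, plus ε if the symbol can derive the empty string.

We compute FIRST(A) using the standard algorithm.
FIRST(A) = {a, ε}
FIRST(B) = {a, c, ε}
FIRST(S) = {a, c, ε}
Therefore, FIRST(A) = {a, ε}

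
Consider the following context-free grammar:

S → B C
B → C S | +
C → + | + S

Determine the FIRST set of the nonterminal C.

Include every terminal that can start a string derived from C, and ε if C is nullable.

We compute FIRST(C) using the standard algorithm.
FIRST(B) = {+}
FIRST(C) = {+}
FIRST(S) = {+}
Therefore, FIRST(C) = {+}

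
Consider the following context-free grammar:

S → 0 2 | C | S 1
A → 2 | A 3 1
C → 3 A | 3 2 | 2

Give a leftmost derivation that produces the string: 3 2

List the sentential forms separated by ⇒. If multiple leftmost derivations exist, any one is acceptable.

S ⇒ C ⇒ 3 A ⇒ 3 2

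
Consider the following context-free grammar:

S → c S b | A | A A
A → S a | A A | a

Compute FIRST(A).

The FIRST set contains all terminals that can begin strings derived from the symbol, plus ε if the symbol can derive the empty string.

We compute FIRST(A) using the standard algorithm.
FIRST(A) = {a, c}
FIRST(S) = {a, c}
Therefore, FIRST(A) = {a, c}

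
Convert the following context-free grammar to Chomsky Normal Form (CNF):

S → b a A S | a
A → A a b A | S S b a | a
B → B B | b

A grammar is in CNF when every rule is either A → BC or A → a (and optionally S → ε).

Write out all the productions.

TB → b; TA → a; S → a; A → a; B → b; S → TB X0; X0 → TA X1; X1 → A S; A → A X2; X2 → TA X3; X3 → TB A; A → S X4; X4 → S X5; X5 → TB TA; B → B B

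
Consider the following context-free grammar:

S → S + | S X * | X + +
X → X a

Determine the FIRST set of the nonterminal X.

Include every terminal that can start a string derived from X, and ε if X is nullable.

We compute FIRST(X) using the standard algorithm.
FIRST(S) = {}
FIRST(X) = {}
Therefore, FIRST(X) = {}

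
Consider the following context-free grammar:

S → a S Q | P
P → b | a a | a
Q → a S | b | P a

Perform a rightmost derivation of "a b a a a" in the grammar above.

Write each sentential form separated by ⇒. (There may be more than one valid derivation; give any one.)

S ⇒ a S Q ⇒ a S P a ⇒ a S a a a ⇒ a P a a a ⇒ a b a a a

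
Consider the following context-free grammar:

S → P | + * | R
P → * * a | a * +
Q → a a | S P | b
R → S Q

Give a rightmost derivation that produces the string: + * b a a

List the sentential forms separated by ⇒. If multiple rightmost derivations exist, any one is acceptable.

S ⇒ R ⇒ S Q ⇒ S a a ⇒ R a a ⇒ S Q a a ⇒ S b a a ⇒ + * b a a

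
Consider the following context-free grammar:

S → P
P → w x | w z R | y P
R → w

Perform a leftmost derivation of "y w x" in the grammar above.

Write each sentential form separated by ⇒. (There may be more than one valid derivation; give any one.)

S ⇒ P ⇒ y P ⇒ y w x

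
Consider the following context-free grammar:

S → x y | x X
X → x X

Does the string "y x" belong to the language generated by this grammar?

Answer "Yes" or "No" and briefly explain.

No - no valid derivation exists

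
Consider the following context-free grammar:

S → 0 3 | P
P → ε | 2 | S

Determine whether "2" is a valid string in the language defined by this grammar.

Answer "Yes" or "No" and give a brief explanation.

Yes - a valid derivation exists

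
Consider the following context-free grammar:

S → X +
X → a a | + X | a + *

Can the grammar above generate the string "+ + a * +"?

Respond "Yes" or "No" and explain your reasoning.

No - no valid derivation exists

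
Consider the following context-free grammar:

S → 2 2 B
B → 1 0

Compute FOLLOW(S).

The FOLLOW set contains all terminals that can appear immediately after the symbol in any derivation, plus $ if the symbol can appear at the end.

We compute FOLLOW(S) using the standard algorithm.
FOLLOW(S) starts with {$}.
FIRST(B) = {1}
FIRST(S) = {2}
FOLLOW(B) = {$}
FOLLOW(S) = {$}
Therefore, FOLLOW(S) = {$}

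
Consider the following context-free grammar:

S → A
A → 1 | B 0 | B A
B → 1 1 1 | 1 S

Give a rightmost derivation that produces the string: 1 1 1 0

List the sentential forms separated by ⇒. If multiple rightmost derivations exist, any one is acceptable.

S ⇒ A ⇒ B 0 ⇒ 1 1 1 0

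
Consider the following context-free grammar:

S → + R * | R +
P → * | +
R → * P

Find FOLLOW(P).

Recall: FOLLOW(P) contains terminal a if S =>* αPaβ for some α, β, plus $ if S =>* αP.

We compute FOLLOW(P) using the standard algorithm.
FOLLOW(S) starts with {$}.
FIRST(P) = {*, +}
FIRST(R) = {*}
FIRST(S) = {*, +}
FOLLOW(P) = {*, +}
FOLLOW(R) = {*, +}
FOLLOW(S) = {$}
Therefore, FOLLOW(P) = {*, +}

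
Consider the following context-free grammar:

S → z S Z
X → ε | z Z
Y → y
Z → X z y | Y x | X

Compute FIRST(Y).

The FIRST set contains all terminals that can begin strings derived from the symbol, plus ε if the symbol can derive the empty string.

We compute FIRST(Y) using the standard algorithm.
FIRST(S) = {z}
FIRST(X) = {z, ε}
FIRST(Y) = {y}
FIRST(Z) = {y, z, ε}
Therefore, FIRST(Y) = {y}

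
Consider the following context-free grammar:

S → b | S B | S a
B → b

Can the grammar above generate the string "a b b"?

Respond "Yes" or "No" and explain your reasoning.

No - no valid derivation exists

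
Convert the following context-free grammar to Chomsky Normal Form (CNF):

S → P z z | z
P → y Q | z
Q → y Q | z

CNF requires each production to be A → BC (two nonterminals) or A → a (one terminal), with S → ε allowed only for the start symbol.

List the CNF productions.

TZ → z; S → z; TY → y; P → z; Q → z; S → P X0; X0 → TZ TZ; P → TY Q; Q → TY Q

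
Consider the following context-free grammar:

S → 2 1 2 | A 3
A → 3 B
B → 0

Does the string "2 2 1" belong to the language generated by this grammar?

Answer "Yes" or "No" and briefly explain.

No - no valid derivation exists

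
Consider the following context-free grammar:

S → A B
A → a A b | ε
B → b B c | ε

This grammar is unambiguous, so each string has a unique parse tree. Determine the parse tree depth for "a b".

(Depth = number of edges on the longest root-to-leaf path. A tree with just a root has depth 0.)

3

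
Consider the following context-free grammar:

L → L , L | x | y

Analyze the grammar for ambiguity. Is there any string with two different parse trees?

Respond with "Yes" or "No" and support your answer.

Yes - the string 'x , x , y , y , y' has two distinct parse trees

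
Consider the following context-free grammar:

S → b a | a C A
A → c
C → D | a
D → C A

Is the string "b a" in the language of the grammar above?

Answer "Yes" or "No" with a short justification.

Yes - a valid derivation exists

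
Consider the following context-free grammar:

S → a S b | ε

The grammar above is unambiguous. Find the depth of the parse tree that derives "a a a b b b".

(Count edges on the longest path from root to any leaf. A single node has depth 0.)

4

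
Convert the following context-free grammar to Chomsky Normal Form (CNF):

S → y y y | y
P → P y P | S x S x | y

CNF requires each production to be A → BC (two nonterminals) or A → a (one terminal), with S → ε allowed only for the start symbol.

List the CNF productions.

TY → y; S → y; TX → x; P → y; S → TY X0; X0 → TY TY; P → P X1; X1 → TY P; P → S X2; X2 → TX X3; X3 → S TX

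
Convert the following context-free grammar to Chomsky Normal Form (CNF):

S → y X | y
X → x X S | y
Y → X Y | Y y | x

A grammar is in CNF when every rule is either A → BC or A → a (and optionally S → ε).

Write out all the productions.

TY → y; S → y; TX → x; X → y; Y → x; S → TY X; X → TX X0; X0 → X S; Y → X Y; Y → Y TY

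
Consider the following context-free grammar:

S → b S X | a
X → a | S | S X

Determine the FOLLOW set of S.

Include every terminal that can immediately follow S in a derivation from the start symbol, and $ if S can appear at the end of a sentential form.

We compute FOLLOW(S) using the standard algorithm.
FOLLOW(S) starts with {$}.
FIRST(S) = {a, b}
FIRST(X) = {a, b}
FOLLOW(S) = {$, a, b}
FOLLOW(X) = {$, a, b}
Therefore, FOLLOW(S) = {$, a, b}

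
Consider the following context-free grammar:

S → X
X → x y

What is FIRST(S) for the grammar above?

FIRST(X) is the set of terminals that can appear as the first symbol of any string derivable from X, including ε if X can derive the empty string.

We compute FIRST(S) using the standard algorithm.
FIRST(S) = {x}
FIRST(X) = {x}
Therefore, FIRST(S) = {x}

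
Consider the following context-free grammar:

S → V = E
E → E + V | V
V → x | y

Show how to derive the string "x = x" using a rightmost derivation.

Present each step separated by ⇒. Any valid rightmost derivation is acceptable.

S ⇒ V = E ⇒ V = V ⇒ V = x ⇒ x = x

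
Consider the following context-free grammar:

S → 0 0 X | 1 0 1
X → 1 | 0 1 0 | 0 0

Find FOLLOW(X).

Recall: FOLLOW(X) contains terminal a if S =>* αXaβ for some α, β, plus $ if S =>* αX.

We compute FOLLOW(X) using the standard algorithm.
FOLLOW(S) starts with {$}.
FIRST(S) = {0, 1}
FIRST(X) = {0, 1}
FOLLOW(S) = {$}
FOLLOW(X) = {$}
Therefore, FOLLOW(X) = {$}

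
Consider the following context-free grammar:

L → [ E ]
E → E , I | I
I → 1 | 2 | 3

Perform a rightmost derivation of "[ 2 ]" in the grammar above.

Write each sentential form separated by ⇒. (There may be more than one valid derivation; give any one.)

L ⇒ [ E ] ⇒ [ I ] ⇒ [ 2 ]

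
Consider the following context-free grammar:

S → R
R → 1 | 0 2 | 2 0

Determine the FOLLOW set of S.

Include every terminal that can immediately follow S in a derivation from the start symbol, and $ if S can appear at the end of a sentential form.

We compute FOLLOW(S) using the standard algorithm.
FOLLOW(S) starts with {$}.
FIRST(R) = {0, 1, 2}
FIRST(S) = {0, 1, 2}
FOLLOW(R) = {$}
FOLLOW(S) = {$}
Therefore, FOLLOW(S) = {$}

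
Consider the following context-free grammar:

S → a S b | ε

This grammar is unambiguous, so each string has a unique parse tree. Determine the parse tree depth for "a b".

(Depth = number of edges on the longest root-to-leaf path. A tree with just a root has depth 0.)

2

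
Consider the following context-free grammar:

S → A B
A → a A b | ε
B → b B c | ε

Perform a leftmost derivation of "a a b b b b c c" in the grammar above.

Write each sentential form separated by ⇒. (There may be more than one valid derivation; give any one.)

S ⇒ A B ⇒ a A b B ⇒ a a A b b B ⇒ a a b b B ⇒ a a b b b B c ⇒ a a b b b b B c c ⇒ a a b b b b c c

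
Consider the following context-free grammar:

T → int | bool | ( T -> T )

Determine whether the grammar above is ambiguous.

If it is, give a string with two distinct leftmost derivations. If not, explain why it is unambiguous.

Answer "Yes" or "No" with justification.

No - the grammar is unambiguous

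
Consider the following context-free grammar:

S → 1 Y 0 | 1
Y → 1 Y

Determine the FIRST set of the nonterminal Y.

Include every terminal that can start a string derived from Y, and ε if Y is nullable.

We compute FIRST(Y) using the standard algorithm.
FIRST(S) = {1}
FIRST(Y) = {1}
Therefore, FIRST(Y) = {1}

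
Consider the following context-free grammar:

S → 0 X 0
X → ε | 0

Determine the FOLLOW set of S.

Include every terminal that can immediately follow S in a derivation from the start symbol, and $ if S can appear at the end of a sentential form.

We compute FOLLOW(S) using the standard algorithm.
FOLLOW(S) starts with {$}.
FIRST(S) = {0}
FIRST(X) = {0, ε}
FOLLOW(S) = {$}
FOLLOW(X) = {0}
Therefore, FOLLOW(S) = {$}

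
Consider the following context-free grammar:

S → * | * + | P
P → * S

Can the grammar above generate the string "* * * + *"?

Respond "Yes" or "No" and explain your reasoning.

No - no valid derivation exists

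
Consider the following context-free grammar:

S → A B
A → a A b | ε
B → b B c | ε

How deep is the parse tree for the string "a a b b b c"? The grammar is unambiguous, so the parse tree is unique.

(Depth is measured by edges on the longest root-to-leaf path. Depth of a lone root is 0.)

4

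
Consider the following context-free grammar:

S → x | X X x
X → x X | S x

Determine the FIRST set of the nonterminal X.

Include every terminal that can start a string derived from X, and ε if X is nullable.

We compute FIRST(X) using the standard algorithm.
FIRST(S) = {x}
FIRST(X) = {x}
Therefore, FIRST(X) = {x}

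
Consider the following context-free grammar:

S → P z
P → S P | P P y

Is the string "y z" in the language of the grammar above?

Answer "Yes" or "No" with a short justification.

No - no valid derivation exists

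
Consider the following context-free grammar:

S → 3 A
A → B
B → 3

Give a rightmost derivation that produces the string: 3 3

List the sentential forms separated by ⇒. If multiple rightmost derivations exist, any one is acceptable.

S ⇒ 3 A ⇒ 3 B ⇒ 3 3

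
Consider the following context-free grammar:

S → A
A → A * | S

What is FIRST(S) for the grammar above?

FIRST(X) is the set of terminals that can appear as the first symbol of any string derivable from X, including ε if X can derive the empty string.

We compute FIRST(S) using the standard algorithm.
FIRST(A) = {}
FIRST(S) = {}
Therefore, FIRST(S) = {}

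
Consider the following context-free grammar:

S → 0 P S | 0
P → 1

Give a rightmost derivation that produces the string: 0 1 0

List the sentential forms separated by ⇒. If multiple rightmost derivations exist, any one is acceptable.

S ⇒ 0 P S ⇒ 0 P 0 ⇒ 0 1 0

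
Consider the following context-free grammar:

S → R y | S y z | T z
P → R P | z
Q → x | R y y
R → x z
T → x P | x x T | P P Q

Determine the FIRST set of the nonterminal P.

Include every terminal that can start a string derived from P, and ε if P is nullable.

We compute FIRST(P) using the standard algorithm.
FIRST(P) = {x, z}
FIRST(Q) = {x}
FIRST(R) = {x}
FIRST(S) = {x, z}
FIRST(T) = {x, z}
Therefore, FIRST(P) = {x, z}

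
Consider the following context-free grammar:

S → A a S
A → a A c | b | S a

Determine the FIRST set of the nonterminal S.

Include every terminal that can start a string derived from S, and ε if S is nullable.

We compute FIRST(S) using the standard algorithm.
FIRST(A) = {a, b}
FIRST(S) = {a, b}
Therefore, FIRST(S) = {a, b}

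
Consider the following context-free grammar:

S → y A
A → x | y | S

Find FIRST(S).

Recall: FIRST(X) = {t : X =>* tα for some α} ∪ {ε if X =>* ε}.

We compute FIRST(S) using the standard algorithm.
FIRST(A) = {x, y}
FIRST(S) = {y}
Therefore, FIRST(S) = {y}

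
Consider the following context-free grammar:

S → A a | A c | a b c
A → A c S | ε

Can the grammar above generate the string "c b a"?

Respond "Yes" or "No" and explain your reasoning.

No - no valid derivation exists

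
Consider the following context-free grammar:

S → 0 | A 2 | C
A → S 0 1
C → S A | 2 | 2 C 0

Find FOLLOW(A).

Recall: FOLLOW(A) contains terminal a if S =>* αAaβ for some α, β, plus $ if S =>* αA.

We compute FOLLOW(A) using the standard algorithm.
FOLLOW(S) starts with {$}.
FIRST(A) = {0, 2}
FIRST(C) = {0, 2}
FIRST(S) = {0, 2}
FOLLOW(A) = {$, 0, 2}
FOLLOW(C) = {$, 0, 2}
FOLLOW(S) = {$, 0, 2}
Therefore, FOLLOW(A) = {$, 0, 2}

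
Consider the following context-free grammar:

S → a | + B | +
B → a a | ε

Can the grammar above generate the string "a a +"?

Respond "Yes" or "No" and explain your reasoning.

No - no valid derivation exists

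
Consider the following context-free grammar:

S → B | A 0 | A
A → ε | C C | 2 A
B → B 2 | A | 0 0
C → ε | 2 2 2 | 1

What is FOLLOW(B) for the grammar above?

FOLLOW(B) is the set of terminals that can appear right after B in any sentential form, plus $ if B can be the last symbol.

We compute FOLLOW(B) using the standard algorithm.
FOLLOW(S) starts with {$}.
FIRST(A) = {1, 2, ε}
FIRST(B) = {0, 1, 2, ε}
FIRST(C) = {1, 2, ε}
FIRST(S) = {0, 1, 2, ε}
FOLLOW(A) = {$, 0, 2}
FOLLOW(B) = {$, 2}
FOLLOW(C) = {$, 0, 1, 2}
FOLLOW(S) = {$}
Therefore, FOLLOW(B) = {$, 2}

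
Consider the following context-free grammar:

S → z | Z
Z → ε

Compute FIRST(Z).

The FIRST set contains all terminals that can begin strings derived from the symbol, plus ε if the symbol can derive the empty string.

We compute FIRST(Z) using the standard algorithm.
FIRST(S) = {z, ε}
FIRST(Z) = {ε}
Therefore, FIRST(Z) = {ε}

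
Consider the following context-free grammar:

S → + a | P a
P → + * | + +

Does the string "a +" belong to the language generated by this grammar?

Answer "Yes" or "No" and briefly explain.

No - no valid derivation exists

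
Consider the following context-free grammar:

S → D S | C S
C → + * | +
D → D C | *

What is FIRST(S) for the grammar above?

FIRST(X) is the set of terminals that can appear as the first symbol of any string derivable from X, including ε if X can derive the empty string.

We compute FIRST(S) using the standard algorithm.
FIRST(C) = {+}
FIRST(D) = {*}
FIRST(S) = {*, +}
Therefore, FIRST(S) = {*, +}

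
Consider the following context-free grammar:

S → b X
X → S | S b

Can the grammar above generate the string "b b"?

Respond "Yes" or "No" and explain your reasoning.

No - no valid derivation exists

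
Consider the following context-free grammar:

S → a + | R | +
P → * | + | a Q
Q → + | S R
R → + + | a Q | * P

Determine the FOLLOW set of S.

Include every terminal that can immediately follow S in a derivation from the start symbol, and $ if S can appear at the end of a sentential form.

We compute FOLLOW(S) using the standard algorithm.
FOLLOW(S) starts with {$}.
FIRST(P) = {*, +, a}
FIRST(Q) = {*, +, a}
FIRST(R) = {*, +, a}
FIRST(S) = {*, +, a}
FOLLOW(P) = {$, *, +, a}
FOLLOW(Q) = {$, *, +, a}
FOLLOW(R) = {$, *, +, a}
FOLLOW(S) = {$, *, +, a}
Therefore, FOLLOW(S) = {$, *, +, a}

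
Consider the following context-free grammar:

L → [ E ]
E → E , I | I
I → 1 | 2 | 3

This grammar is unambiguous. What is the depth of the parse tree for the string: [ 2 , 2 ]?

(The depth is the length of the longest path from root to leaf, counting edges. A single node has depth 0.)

4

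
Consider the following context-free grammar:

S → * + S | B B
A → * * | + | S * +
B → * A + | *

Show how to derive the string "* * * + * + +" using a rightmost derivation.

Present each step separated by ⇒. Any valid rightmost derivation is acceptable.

S ⇒ B B ⇒ B * A + ⇒ B * + + ⇒ * A + * + + ⇒ * * * + * + +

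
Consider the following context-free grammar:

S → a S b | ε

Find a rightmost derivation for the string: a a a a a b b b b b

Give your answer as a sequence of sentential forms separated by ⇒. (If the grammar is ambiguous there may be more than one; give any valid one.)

S ⇒ a S b ⇒ a a S b b ⇒ a a a S b b b ⇒ a a a a S b b b b ⇒ a a a a a S b b b b b ⇒ a a a a a b b b b b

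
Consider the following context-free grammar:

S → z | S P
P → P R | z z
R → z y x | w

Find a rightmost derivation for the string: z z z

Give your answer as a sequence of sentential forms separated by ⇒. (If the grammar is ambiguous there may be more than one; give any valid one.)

S ⇒ S P ⇒ S z z ⇒ z z z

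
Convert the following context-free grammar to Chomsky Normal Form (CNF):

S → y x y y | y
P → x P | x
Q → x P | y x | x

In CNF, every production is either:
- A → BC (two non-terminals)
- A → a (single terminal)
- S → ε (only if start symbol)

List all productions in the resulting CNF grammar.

TY → y; TX → x; S → y; P → x; Q → x; S → TY X0; X0 → TX X1; X1 → TY TY; P → TX P; Q → TX P; Q → TY TX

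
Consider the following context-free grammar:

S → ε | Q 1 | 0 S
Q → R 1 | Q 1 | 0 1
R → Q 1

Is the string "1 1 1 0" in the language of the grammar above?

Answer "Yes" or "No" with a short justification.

No - no valid derivation exists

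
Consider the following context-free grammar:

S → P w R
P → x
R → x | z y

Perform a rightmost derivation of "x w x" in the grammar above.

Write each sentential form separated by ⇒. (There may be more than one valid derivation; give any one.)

S ⇒ P w R ⇒ P w x ⇒ x w x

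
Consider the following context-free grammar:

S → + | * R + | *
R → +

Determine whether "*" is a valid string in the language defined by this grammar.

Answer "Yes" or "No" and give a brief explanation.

Yes - a valid derivation exists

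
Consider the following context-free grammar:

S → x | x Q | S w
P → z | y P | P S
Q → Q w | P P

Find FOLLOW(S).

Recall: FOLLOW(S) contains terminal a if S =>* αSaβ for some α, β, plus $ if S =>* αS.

We compute FOLLOW(S) using the standard algorithm.
FOLLOW(S) starts with {$}.
FIRST(P) = {y, z}
FIRST(Q) = {y, z}
FIRST(S) = {x}
FOLLOW(P) = {$, w, x, y, z}
FOLLOW(Q) = {$, w, x, y, z}
FOLLOW(S) = {$, w, x, y, z}
Therefore, FOLLOW(S) = {$, w, x, y, z}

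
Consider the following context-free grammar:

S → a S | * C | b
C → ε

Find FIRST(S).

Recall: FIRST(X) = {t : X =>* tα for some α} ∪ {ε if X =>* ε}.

We compute FIRST(S) using the standard algorithm.
FIRST(C) = {ε}
FIRST(S) = {*, a, b}
Therefore, FIRST(S) = {*, a, b}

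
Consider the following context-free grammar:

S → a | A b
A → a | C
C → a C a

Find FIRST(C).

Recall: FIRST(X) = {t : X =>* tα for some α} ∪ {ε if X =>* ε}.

We compute FIRST(C) using the standard algorithm.
FIRST(A) = {a}
FIRST(C) = {a}
FIRST(S) = {a}
Therefore, FIRST(C) = {a}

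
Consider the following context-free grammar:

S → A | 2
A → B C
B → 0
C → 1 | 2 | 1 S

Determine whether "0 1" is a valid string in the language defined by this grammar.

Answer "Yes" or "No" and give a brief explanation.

Yes - a valid derivation exists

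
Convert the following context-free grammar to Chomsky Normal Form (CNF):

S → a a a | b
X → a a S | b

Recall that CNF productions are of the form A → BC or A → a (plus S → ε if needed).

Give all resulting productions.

TA → a; S → b; X → b; S → TA X0; X0 → TA TA; X → TA X1; X1 → TA S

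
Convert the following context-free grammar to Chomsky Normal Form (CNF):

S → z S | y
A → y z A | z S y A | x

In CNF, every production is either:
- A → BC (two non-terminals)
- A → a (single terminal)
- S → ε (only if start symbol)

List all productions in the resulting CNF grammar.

TZ → z; S → y; TY → y; A → x; S → TZ S; A → TY X0; X0 → TZ A; A → TZ X1; X1 → S X2; X2 → TY A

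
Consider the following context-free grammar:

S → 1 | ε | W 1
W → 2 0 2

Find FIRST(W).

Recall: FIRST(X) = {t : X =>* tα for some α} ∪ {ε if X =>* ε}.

We compute FIRST(W) using the standard algorithm.
FIRST(S) = {1, 2, ε}
FIRST(W) = {2}
Therefore, FIRST(W) = {2}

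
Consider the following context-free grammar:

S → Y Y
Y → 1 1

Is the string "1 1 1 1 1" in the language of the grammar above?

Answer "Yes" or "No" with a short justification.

No - no valid derivation exists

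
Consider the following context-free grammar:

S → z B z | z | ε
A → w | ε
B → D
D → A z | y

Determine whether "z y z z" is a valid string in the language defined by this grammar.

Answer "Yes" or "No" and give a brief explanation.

No - no valid derivation exists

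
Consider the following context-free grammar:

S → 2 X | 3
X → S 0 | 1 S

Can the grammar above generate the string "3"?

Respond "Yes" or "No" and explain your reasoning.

Yes - a valid derivation exists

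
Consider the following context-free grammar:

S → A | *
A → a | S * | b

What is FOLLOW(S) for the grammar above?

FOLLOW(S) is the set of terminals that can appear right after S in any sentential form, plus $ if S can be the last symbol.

We compute FOLLOW(S) using the standard algorithm.
FOLLOW(S) starts with {$}.
FIRST(A) = {*, a, b}
FIRST(S) = {*, a, b}
FOLLOW(A) = {$, *}
FOLLOW(S) = {$, *}
Therefore, FOLLOW(S) = {$, *}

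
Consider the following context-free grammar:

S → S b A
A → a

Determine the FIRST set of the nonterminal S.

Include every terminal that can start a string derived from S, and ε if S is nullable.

We compute FIRST(S) using the standard algorithm.
FIRST(A) = {a}
FIRST(S) = {}
Therefore, FIRST(S) = {}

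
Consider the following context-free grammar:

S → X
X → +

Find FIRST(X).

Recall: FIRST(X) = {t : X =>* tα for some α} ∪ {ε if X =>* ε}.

We compute FIRST(X) using the standard algorithm.
FIRST(S) = {+}
FIRST(X) = {+}
Therefore, FIRST(X) = {+}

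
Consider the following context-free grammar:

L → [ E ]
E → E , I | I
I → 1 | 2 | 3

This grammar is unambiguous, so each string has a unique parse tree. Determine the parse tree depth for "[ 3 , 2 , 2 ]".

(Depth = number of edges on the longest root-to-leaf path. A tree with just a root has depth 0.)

5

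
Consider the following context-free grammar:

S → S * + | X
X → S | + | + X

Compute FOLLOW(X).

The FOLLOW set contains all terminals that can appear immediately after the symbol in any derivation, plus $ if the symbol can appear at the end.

We compute FOLLOW(X) using the standard algorithm.
FOLLOW(S) starts with {$}.
FIRST(S) = {+}
FIRST(X) = {+}
FOLLOW(S) = {$, *}
FOLLOW(X) = {$, *}
Therefore, FOLLOW(X) = {$, *}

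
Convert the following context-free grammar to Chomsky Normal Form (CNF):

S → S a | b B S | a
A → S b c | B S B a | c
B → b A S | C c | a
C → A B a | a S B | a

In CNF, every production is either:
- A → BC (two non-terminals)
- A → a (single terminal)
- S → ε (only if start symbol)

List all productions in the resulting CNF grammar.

TA → a; TB → b; S → a; TC → c; A → c; B → a; C → a; S → S TA; S → TB X0; X0 → B S; A → S X1; X1 → TB TC; A → B X2; X2 → S X3; X3 → B TA; B → TB X4; X4 → A S; B → C TC; C → A X5; X5 → B TA; C → TA X6; X6 → S B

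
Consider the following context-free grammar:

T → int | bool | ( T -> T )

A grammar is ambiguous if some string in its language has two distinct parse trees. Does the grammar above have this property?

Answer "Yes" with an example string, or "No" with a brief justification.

No - the grammar is unambiguous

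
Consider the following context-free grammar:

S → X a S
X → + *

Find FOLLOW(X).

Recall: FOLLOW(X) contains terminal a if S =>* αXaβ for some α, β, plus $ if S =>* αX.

We compute FOLLOW(X) using the standard algorithm.
FOLLOW(S) starts with {$}.
FIRST(S) = {+}
FIRST(X) = {+}
FOLLOW(S) = {$}
FOLLOW(X) = {a}
Therefore, FOLLOW(X) = {a}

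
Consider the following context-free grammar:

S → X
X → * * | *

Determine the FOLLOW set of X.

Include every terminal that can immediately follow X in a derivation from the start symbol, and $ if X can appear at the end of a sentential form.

We compute FOLLOW(X) using the standard algorithm.
FOLLOW(S) starts with {$}.
FIRST(S) = {*}
FIRST(X) = {*}
FOLLOW(S) = {$}
FOLLOW(X) = {$}
Therefore, FOLLOW(X) = {$}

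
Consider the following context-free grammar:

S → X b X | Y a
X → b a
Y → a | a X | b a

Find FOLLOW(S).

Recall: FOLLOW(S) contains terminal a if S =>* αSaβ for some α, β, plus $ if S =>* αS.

We compute FOLLOW(S) using the standard algorithm.
FOLLOW(S) starts with {$}.
FIRST(S) = {a, b}
FIRST(X) = {b}
FIRST(Y) = {a, b}
FOLLOW(S) = {$}
FOLLOW(X) = {$, a, b}
FOLLOW(Y) = {a}
Therefore, FOLLOW(S) = {$}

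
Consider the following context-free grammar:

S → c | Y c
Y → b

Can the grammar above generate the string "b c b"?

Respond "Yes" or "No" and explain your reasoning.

No - no valid derivation exists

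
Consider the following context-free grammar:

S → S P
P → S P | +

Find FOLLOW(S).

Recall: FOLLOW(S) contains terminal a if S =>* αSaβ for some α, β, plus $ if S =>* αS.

We compute FOLLOW(S) using the standard algorithm.
FOLLOW(S) starts with {$}.
FIRST(P) = {+}
FIRST(S) = {}
FOLLOW(P) = {$, +}
FOLLOW(S) = {$, +}
Therefore, FOLLOW(S) = {$, +}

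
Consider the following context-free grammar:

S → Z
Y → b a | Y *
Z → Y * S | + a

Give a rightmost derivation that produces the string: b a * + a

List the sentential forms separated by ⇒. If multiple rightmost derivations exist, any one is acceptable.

S ⇒ Z ⇒ Y * S ⇒ Y * Z ⇒ Y * + a ⇒ b a * + a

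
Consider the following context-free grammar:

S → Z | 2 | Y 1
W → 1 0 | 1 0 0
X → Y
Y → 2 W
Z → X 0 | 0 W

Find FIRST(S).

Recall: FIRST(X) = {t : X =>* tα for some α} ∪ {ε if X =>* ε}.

We compute FIRST(S) using the standard algorithm.
FIRST(S) = {0, 2}
FIRST(W) = {1}
FIRST(X) = {2}
FIRST(Y) = {2}
FIRST(Z) = {0, 2}
Therefore, FIRST(S) = {0, 2}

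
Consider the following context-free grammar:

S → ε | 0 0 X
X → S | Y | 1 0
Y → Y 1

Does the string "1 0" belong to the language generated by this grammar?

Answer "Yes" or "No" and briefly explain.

No - no valid derivation exists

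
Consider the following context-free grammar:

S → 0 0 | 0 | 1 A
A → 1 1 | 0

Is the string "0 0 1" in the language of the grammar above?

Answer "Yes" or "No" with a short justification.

No - no valid derivation exists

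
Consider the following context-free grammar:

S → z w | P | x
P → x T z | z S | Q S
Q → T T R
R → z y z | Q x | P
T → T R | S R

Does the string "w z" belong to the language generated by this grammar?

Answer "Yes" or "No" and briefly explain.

No - no valid derivation exists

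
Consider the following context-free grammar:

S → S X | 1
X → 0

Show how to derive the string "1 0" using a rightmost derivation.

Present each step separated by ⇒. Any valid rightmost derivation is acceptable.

S ⇒ S X ⇒ S 0 ⇒ 1 0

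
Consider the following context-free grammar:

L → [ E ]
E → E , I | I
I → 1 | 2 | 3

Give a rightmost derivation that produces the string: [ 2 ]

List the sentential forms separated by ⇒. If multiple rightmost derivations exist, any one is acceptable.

L ⇒ [ E ] ⇒ [ I ] ⇒ [ 2 ]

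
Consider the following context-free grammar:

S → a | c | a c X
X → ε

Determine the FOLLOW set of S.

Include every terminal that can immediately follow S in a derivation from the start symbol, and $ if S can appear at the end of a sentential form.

We compute FOLLOW(S) using the standard algorithm.
FOLLOW(S) starts with {$}.
FIRST(S) = {a, c}
FIRST(X) = {ε}
FOLLOW(S) = {$}
FOLLOW(X) = {$}
Therefore, FOLLOW(S) = {$}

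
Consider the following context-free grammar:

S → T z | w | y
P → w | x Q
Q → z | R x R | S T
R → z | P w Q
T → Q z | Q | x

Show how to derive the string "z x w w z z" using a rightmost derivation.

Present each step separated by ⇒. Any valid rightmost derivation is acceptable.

S ⇒ T z ⇒ Q z ⇒ R x R z ⇒ R x P w Q z ⇒ R x P w z z ⇒ R x w w z z ⇒ z x w w z z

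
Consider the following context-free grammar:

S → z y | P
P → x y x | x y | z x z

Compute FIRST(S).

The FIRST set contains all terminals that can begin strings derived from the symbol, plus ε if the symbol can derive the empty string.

We compute FIRST(S) using the standard algorithm.
FIRST(P) = {x, z}
FIRST(S) = {x, z}
Therefore, FIRST(S) = {x, z}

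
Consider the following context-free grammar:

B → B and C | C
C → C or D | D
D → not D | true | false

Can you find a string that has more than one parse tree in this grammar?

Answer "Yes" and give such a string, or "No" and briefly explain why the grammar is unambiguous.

No - the grammar is unambiguous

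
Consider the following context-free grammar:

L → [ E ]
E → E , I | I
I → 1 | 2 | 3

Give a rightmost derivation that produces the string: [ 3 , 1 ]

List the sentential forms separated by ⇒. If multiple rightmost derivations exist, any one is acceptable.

L ⇒ [ E ] ⇒ [ E , I ] ⇒ [ E , 1 ] ⇒ [ I , 1 ] ⇒ [ 3 , 1 ]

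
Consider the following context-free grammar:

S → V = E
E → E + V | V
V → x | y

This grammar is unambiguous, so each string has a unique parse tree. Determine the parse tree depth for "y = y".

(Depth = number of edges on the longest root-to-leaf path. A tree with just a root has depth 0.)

3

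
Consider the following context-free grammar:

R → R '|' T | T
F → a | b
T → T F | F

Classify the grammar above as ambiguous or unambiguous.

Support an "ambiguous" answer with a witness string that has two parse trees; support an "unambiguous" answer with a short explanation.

Unambiguous - every string in the language has a unique parse tree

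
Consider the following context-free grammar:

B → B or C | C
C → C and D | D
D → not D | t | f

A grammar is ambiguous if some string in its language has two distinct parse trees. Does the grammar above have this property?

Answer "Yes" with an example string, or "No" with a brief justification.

No - the grammar is unambiguous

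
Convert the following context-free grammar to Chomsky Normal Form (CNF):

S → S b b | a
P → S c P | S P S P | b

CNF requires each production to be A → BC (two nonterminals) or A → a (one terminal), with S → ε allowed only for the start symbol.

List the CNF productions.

TB → b; S → a; TC → c; P → b; S → S X0; X0 → TB TB; P → S X1; X1 → TC P; P → S X2; X2 → P X3; X3 → S P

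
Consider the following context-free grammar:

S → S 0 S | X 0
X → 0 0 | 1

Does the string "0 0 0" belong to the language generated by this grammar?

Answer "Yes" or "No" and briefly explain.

Yes - a valid derivation exists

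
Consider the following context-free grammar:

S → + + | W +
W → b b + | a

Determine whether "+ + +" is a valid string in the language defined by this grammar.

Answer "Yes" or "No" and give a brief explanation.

No - no valid derivation exists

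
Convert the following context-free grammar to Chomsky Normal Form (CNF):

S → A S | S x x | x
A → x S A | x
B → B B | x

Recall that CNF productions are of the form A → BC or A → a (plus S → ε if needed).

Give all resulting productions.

TX → x; S → x; A → x; B → x; S → A S; S → S X0; X0 → TX TX; A → TX X1; X1 → S A; B → B B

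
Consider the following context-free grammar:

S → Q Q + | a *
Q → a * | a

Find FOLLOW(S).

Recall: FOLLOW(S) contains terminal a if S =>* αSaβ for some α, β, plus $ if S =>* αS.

We compute FOLLOW(S) using the standard algorithm.
FOLLOW(S) starts with {$}.
FIRST(Q) = {a}
FIRST(S) = {a}
FOLLOW(Q) = {+, a}
FOLLOW(S) = {$}
Therefore, FOLLOW(S) = {$}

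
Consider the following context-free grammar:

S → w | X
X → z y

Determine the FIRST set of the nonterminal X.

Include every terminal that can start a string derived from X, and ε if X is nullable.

We compute FIRST(X) using the standard algorithm.
FIRST(S) = {w, z}
FIRST(X) = {z}
Therefore, FIRST(X) = {z}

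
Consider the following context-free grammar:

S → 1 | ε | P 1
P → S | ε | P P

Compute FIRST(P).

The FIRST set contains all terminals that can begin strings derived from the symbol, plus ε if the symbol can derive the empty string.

We compute FIRST(P) using the standard algorithm.
FIRST(P) = {1, ε}
FIRST(S) = {1, ε}
Therefore, FIRST(P) = {1, ε}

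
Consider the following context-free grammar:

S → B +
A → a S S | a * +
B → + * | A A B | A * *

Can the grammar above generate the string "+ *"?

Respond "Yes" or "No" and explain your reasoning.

No - no valid derivation exists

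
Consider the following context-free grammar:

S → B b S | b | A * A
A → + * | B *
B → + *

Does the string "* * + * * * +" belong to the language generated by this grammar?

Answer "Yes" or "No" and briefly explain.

No - no valid derivation exists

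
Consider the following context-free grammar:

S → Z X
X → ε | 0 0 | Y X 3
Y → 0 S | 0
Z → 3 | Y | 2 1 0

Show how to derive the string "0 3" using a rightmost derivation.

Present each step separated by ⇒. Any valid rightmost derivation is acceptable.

S ⇒ Z X ⇒ Z ⇒ Y ⇒ 0 S ⇒ 0 Z X ⇒ 0 Z ⇒ 0 3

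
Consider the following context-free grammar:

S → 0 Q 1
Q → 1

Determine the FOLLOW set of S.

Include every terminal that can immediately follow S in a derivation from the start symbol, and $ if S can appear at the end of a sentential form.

We compute FOLLOW(S) using the standard algorithm.
FOLLOW(S) starts with {$}.
FIRST(Q) = {1}
FIRST(S) = {0}
FOLLOW(Q) = {1}
FOLLOW(S) = {$}
Therefore, FOLLOW(S) = {$}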